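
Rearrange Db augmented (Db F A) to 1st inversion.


Reasoning:
Root position: Db F A
1st inversion: move root up an octave
Bass note: F
Notes (bottom to top) = F A Db


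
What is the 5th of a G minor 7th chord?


Reasoning:
Minor 7th chord = root + minor 3rd + perfect 5th + minor 7th
Seventh chords stack in thirds, so the letter names are G-B-D-F
Root: G
Minor 3rd above G: Bb
Perfect 5th above G: D
Minor 7th above G: F
The 5th = D


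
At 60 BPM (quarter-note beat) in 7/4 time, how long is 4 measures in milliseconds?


Quarter-note beat duration = 60000 / 60 ms
Beats per measure (7/4) = 7
One measure = 7 × 60000 / 60 = 420000 / 60 ms
4 measures = 4 × 420000 / 60 = 1680000 / 60
= 28000.0 ms


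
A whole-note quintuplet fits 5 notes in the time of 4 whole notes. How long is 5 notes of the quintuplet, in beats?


Quintuplet: 5 notes occupy the space of 4 whole notes
Space = 4 × 4 = 16 beats
Each quintuplet note = 16 / 5 = 16/5 beats
5 notes = 5 × 16/5 = 16
= 16 beats


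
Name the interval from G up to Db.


Solution.
Letter names: G → D spans 5 letter names → a 5th
Semitones: G → Db = 6 half-steps
A 5th of 6 semitones is a diminished 5th
= diminished 5th


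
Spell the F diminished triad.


Working:
Diminished triad = root + minor 3rd (3 semitones) + diminished 5th (6 semitones)
A triad on F stacks thirds, so the chord tones use letter names F-A-C
Root: F
Minor 3rd above F: Ab
Diminished 5th above F: Cb
Chord = F Ab Cb


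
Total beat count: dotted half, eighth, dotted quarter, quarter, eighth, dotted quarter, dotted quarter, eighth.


Reasoning:
Beat values:
  dotted half = 3 beats
  eighth = 0.5 beats
  dotted quarter = 1.5 beats
  quarter = 1 beat
  eighth = 0.5 beats
  dotted quarter = 1.5 beats
  dotted quarter = 1.5 beats
  eighth = 0.5 beats
Sum = 3 + 0.5 + 1.5 + 1 + 0.5 + 1.5 + 1.5 + 0.5
= 10 beats


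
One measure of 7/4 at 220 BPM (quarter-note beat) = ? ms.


Quarter-note beat duration = 60000 / 220 ms
Beats per measure (7/4) = 7
One measure = 7 × 60000 / 220 = 420000 / 220 ms
= 1909.1 ms


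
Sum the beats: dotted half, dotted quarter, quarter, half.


Solution.
Beat values:
  dotted half = 3 beats
  dotted quarter = 1.5 beats
  quarter = 1 beat
  half = 2 beats
Sum = 3 + 1.5 + 1 + 2
= 7.5 beats


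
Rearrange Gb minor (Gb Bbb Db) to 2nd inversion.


Reasoning:
Root position: Gb Bbb Db
2nd inversion: move root and 3rd up an octave
Bass note: Db
Notes (bottom to top) = Db Gb Bbb


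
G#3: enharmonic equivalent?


Working:
Enharmonic notes sound the same pitch but are spelled with different letter names
G# and Ab name the same pitch class
= Ab3


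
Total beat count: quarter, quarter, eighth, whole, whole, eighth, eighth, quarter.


Beat values:
  quarter = 1 beat
  quarter = 1 beat
  eighth = 0.5 beats
  whole = 4 beats
  whole = 4 beats
  eighth = 0.5 beats
  eighth = 0.5 beats
  quarter = 1 beat
Sum = 1 + 1 + 0.5 + 4 + 4 + 0.5 + 0.5 + 1
= 12.5 beats


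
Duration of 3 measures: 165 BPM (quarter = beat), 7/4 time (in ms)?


Let's work it out.
Quarter-note beat duration = 60000 / 165 ms
Beats per measure (7/4) = 7
One measure = 7 × 60000 / 165 = 420000 / 165 ms
3 measures = 3 × 420000 / 165 = 1260000 / 165
= 7636.4 ms


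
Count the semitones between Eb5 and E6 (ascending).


Absolute semitone position = octave×12 + chromatic position
Eb5: 5×12 + 3 = 63
E6: 6×12 + 4 = 76
Difference = 76 - 63 = 13
= 13 semitones


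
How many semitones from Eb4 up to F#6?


Solution.
Absolute semitone position = octave×12 + chromatic position
Eb4: 4×12 + 3 = 51
F#6: 6×12 + 6 = 78
Difference = 78 - 51 = 27
= 27 semitones


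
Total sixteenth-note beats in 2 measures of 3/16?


Solution.
Time signature 3/16: the bottom number 16 means the sixteenth note gets one count
The top number 3 means 3 sixteenth-note beats per measure
Total = 3 × 2 measures
= 6 sixteenth-note beats


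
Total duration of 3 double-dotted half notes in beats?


Step by step:
Base half note = 2 beats
Dot 1 adds half the previous value: +1
Dot 2 adds half the previous value: +1/2
One double-dotted half = 2 + 1 + 1/2 = 7/2
3 of them = 3 × 7/2 = 21/2
= 21/2 beats


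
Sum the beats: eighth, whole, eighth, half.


Let's work it out.
Beat values:
  eighth = 0.5 beats
  whole = 4 beats
  eighth = 0.5 beats
  half = 2 beats
Sum = 0.5 + 4 + 0.5 + 2
= 7 beats


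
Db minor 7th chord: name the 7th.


Solution.
Minor 7th chord = root + minor 3rd + perfect 5th + minor 7th
Seventh chords stack in thirds, so the letter names are D-F-A-C
Root: Db
Minor 3rd above Db: Fb
Perfect 5th above Db: Ab
Minor 7th above Db: Cb
The 7th = Cb


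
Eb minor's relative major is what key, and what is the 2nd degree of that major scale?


Let's work it out.
The relative major shares the key signature and is a minor 3rd above the minor tonic
A minor 3rd above Eb is Gb
→ relative major of Eb minor is Gb major
Gb major scale: Gb Ab Bb Cb Db Eb F
= Gb major; 2nd degree = Ab


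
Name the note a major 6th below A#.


Step by step:
A 6th spans 6 letter names, so from A we land on C
A major 6th = 9 semitones below A#
Spell C at that pitch: C#
= C#


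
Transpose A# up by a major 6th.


Working:
major 6th: 6 letter names, 9 semitones
Letter: A + 5 → F
Pitch: A# + 9 semitones, spelled as an F → F##
= F##


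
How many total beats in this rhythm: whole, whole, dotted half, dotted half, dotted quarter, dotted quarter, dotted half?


Solution.
Beat values:
  whole = 4 beats
  whole = 4 beats
  dotted half = 3 beats
  dotted half = 3 beats
  dotted quarter = 1.5 beats
  dotted quarter = 1.5 beats
  dotted half = 3 beats
Sum = 4 + 4 + 3 + 3 + 1.5 + 1.5 + 3
= 20 beats


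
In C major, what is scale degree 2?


Let's work it out.
Major scale pattern: W-W-H-W-W-W-H (2-2-1-2-2-2-1 semitones)
Starting from C:
  C + 2 semitones → D
  D + 2 semitones → E
  E + 1 semitone → F
  F + 2 semitones → G
  G + 2 semitones → A
  A + 2 semitones → B
  B + 1 semitone → C
Scale: C D E F G A B
Degree 2 = D


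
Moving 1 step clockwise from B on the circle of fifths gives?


Working:
Each clockwise step on the circle of fifths moves up a perfect 5th
From B: B → F#/Gb
= F#/Gb


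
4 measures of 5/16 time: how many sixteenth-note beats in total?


Working:
Time signature 5/16: the bottom number 16 means the sixteenth note gets one count
The top number 5 means 5 sixteenth-note beats per measure
Total = 5 × 4 measures
= 20 sixteenth-note beats


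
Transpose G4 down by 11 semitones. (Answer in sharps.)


G4: chromatic position 7 in octave 4 → absolute = 4×12 + 7 = 55
Transpose down 11: 55 - 11 = 44
44 = 3×12 + 8 → G# in octave 3
Result = G#3


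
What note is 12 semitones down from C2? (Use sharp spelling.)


Step by step:
C2: chromatic position 0 in octave 2 → absolute = 2×12 + 0 = 24
Transpose down 12: 24 - 12 = 12
12 = 1×12 + 0 → C in octave 1
Result = C1


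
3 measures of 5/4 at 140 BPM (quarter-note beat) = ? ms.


Let's work it out.
Quarter-note beat duration = 60000 / 140 ms
Beats per measure (5/4) = 5
One measure = 5 × 60000 / 140 = 300000 / 140 ms
3 measures = 3 × 300000 / 140 = 900000 / 140
= 6428.6 ms


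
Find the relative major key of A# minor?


Working:
The relative major shares the key signature and is a minor 3rd above the minor tonic
A minor 3rd above A# is C#
→ relative major of A# minor is C# major
= C# major


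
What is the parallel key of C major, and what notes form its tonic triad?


Let's work it out.
Parallel keys share the same tonic but differ in mode
C major → parallel is C minor
Tonic triad of C minor = C Eb G
= C minor; triad = C Eb G


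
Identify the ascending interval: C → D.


Letter names: C → D spans 2 letter names → a 2nd
Semitones: C → D = 2 half-steps
A 2nd of 2 semitones is a major 2nd
= major 2nd


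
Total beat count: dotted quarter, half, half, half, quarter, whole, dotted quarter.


Reasoning:
Beat values:
  dotted quarter = 1.5 beats
  half = 2 beats
  half = 2 beats
  half = 2 beats
  quarter = 1 beat
  whole = 4 beats
  dotted quarter = 1.5 beats
Sum = 1.5 + 2 + 2 + 2 + 1 + 4 + 1.5
= 14 beats


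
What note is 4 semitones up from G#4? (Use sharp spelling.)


Working:
G#4: chromatic position 8 in octave 4 → absolute = 4×12 + 8 = 56
Transpose up 4: 56 + 4 = 60
60 = 5×12 + 0 → C in octave 5
Result = C5


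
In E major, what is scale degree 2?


Major scale pattern: W-W-H-W-W-W-H (2-2-1-2-2-2-1 semitones)
Starting from E:
  E + 2 semitones → F#
  F# + 2 semitones → G#
  G# + 1 semitone → A
  A + 2 semitones → B
  B + 2 semitones → C#
  C# + 2 semitones → D#
  D# + 1 semitone → E
Scale: E F# G# A B C# D#
Degree 2 = F#


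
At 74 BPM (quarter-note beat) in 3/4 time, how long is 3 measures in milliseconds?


Reasoning:
Quarter-note beat duration = 60000 / 74 ms
Beats per measure (3/4) = 3
One measure = 3 × 60000 / 74 = 180000 / 74 ms
3 measures = 3 × 180000 / 74 = 540000 / 74
= 7297.3 ms


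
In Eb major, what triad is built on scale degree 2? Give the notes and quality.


Reasoning:
Eb major scale: Eb F G Ab Bb C D
Diatonic triad on degree 2 stacks scale notes 2, 4, 6: F Ab C
F→Ab = 3 semitones; F→C = 7 semitones → minor triad
= F Ab C (minor)


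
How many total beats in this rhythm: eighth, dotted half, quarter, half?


Working:
Beat values:
  eighth = 0.5 beats
  dotted half = 3 beats
  quarter = 1 beat
  half = 2 beats
Sum = 0.5 + 3 + 1 + 2
= 6.5 beats


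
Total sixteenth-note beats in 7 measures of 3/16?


Time signature 3/16: the bottom number 16 means the sixteenth note gets one count
The top number 3 means 3 sixteenth-note beats per measure
Total = 3 × 7 measures
= 21 sixteenth-note beats


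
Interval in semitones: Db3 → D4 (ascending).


Absolute semitone position = octave×12 + chromatic position
Db3: 3×12 + 1 = 37
D4: 4×12 + 2 = 50
Difference = 50 - 37 = 13
= 13 semitones


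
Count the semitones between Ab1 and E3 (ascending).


Step by step:
Absolute semitone position = octave×12 + chromatic position
Ab1: 1×12 + 8 = 20
E3: 3×12 + 4 = 40
Difference = 40 - 20 = 20
= 20 semitones


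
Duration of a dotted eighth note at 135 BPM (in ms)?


Let's work it out.
One quarter-note beat = 60000 / BPM = 60000 / 135 ms
Dotted eighth note = 3/4 × quarter note
Duration = 3/4 × 60000 / 135 = 45000 / 135
= 333.3 ms


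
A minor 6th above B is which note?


A 6th spans 6 letter names, so from B we land on G
A minor 6th = 8 semitones above B
Spell G at that pitch: G
= G


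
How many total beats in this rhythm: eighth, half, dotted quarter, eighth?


Working:
Beat values:
  eighth = 0.5 beats
  half = 2 beats
  dotted quarter = 1.5 beats
  eighth = 0.5 beats
Sum = 0.5 + 2 + 1.5 + 0.5
= 4.5 beats


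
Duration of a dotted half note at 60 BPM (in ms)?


One quarter-note beat = 60000 / BPM = 60000 / 60 ms
Dotted half note = 3 × quarter note
Duration = 3 × 60000 / 60 = 180000 / 60
= 3000.0 ms


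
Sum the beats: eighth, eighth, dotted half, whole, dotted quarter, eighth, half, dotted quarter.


Beat values:
  eighth = 0.5 beats
  eighth = 0.5 beats
  dotted half = 3 beats
  whole = 4 beats
  dotted quarter = 1.5 beats
  eighth = 0.5 beats
  half = 2 beats
  dotted quarter = 1.5 beats
Sum = 0.5 + 0.5 + 3 + 4 + 1.5 + 0.5 + 2 + 1.5
= 13.5 beats


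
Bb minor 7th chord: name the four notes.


Minor 7th chord = root + minor 3rd + perfect 5th + minor 7th
Seventh chords stack in thirds, so the letter names are B-D-F-A
Root: Bb
Minor 3rd above Bb: Db
Perfect 5th above Bb: F
Minor 7th above Bb: Ab
Chord = Bb Db F Ab


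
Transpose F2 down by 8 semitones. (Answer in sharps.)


Solution.
F2: chromatic position 5 in octave 2 → absolute = 2×12 + 5 = 29
Transpose down 8: 29 - 8 = 21
21 = 1×12 + 9 → A in octave 1
Result = A1


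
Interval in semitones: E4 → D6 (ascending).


Step by step:
Absolute semitone position = octave×12 + chromatic position
E4: 4×12 + 4 = 52
D6: 6×12 + 2 = 74
Difference = 74 - 52 = 22
= 22 semitones


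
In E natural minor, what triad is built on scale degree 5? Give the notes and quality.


Reasoning:
E natural minor scale: E F# G A B C D
Diatonic triad on degree 5 stacks scale notes 5, 7, 2: B D F#
B→D = 3 semitones; B→F# = 7 semitones → minor triad
= B D F# (minor)


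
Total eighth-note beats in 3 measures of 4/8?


Reasoning:
Time signature 4/8: the bottom number 8 means the eighth note gets one count
The top number 4 means 4 eighth-note beats per measure
Total = 4 × 3 measures
= 12 eighth-note beats


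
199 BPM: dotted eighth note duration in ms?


One quarter-note beat = 60000 / BPM = 60000 / 199 ms
Dotted eighth note = 3/4 × quarter note
Duration = 3/4 × 60000 / 199 = 45000 / 199
= 226.1 ms


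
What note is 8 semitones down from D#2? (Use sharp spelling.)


D#2: chromatic position 3 in octave 2 → absolute = 2×12 + 3 = 27
Transpose down 8: 27 - 8 = 19
19 = 1×12 + 7 → G in octave 1
Result = G1


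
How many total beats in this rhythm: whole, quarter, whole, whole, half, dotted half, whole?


Beat values:
  whole = 4 beats
  quarter = 1 beat
  whole = 4 beats
  whole = 4 beats
  half = 2 beats
  dotted half = 3 beats
  whole = 4 beats
Sum = 4 + 1 + 4 + 4 + 2 + 3 + 4
= 22 beats


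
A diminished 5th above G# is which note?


Solution.
A 5th spans 5 letter names, so from G we land on D
A diminished 5th = 6 semitones above G#
Spell D at that pitch: D
= D


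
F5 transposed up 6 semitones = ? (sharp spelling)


Reasoning:
F5: chromatic position 5 in octave 5 → absolute = 5×12 + 5 = 65
Transpose up 6: 65 + 6 = 71
71 = 5×12 + 11 → B in octave 5
Result = B5


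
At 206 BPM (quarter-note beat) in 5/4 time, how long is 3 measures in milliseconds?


Reasoning:
Quarter-note beat duration = 60000 / 206 ms
Beats per measure (5/4) = 5
One measure = 5 × 60000 / 206 = 300000 / 206 ms
3 measures = 3 × 300000 / 206 = 900000 / 206
= 4368.9 ms


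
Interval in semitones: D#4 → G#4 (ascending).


Reasoning:
Absolute semitone position = octave×12 + chromatic position
D#4: 4×12 + 3 = 51
G#4: 4×12 + 8 = 56
Difference = 56 - 51 = 5
= 5 semitones


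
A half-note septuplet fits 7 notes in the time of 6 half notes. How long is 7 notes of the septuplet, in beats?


Septuplet: 7 notes occupy the space of 6 half notes
Space = 6 × 2 = 12 beats
Each septuplet note = 12 / 7 = 12/7 beats
7 notes = 7 × 12/7 = 12
= 12 beats


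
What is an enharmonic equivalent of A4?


Working:
Enharmonic notes sound the same pitch but are spelled with different letter names
A and Bbb name the same pitch class
= Bbb4


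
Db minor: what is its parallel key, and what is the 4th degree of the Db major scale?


Let's work it out.
Parallel keys share the same tonic but differ in mode
Db minor → parallel is Db major
Db major scale: Db Eb F Gb Ab Bb C
= Db major; 4th degree = Gb


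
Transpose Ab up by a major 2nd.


major 2nd: 2 letter names, 2 semitones
Letter: A + 1 → B
Pitch: Ab + 2 semitones, spelled as a B → Bb
= Bb


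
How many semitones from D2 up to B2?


Solution.
Absolute semitone position = octave×12 + chromatic position
D2: 2×12 + 2 = 26
B2: 2×12 + 11 = 35
Difference = 35 - 26 = 9
= 9 semitones


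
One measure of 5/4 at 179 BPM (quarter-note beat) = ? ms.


Quarter-note beat duration = 60000 / 179 ms
Beats per measure (5/4) = 5
One measure = 5 × 60000 / 179 = 300000 / 179 ms
= 1676.0 ms


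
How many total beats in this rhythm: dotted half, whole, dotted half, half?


Step by step:
Beat values:
  dotted half = 3 beats
  whole = 4 beats
  dotted half = 3 beats
  half = 2 beats
Sum = 3 + 4 + 3 + 2
= 12 beats


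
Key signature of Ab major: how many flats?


Reasoning:
Flat major keys: C(0), F(1), Bb(2), Eb(3), Ab(4), Db(5), Gb(6), Cb(7)
Ab major has 4 flats
Order of flats: Bb Eb Ab Db Gb Cb Fb → first 4: Bb, Eb, Ab, Db
= 4 flats


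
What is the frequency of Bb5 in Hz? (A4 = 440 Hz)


Reasoning:
f = 440 × 2^(n/12) where n = semitones from A4
Bb5: 13 semitones from A4
f = 440 × 2^(13/12)
f = 932.33 Hz


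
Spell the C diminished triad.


Let's work it out.
Diminished triad = root + minor 3rd (3 semitones) + diminished 5th (6 semitones)
A triad on C stacks thirds, so the chord tones use letter names C-E-G
Root: C
Minor 3rd above C: Eb
Diminished 5th above C: Gb
Chord = C Eb Gb


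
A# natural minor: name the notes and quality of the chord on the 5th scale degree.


Solution.
A# natural minor scale: A# B# C# D# E# F# G#
Diatonic triad on degree 5 stacks scale notes 5, 7, 2: E# G# B#
E#→G# = 3 semitones; E#→B# = 7 semitones → minor triad
= E# G# B# (minor)


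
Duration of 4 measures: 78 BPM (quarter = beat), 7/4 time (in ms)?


Quarter-note beat duration = 60000 / 78 ms
Beats per measure (7/4) = 7
One measure = 7 × 60000 / 78 = 420000 / 78 ms
4 measures = 4 × 420000 / 78 = 1680000 / 78
= 21538.5 ms


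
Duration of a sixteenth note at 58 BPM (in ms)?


One quarter-note beat = 60000 / BPM = 60000 / 58 ms
Sixteenth note = 1/4 × quarter note
Duration = 1/4 × 60000 / 58 = 15000 / 58
= 258.6 ms


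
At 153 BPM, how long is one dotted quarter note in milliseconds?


Solution.
One quarter-note beat = 60000 / BPM = 60000 / 153 ms
Dotted quarter note = 3/2 × quarter note
Duration = 3/2 × 60000 / 153 = 90000 / 153
= 588.2 ms


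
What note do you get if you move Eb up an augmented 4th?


augmented 4th: 4 letter names, 6 semitones
Letter: E + 3 → A
Pitch: Eb + 6 semitones, spelled as an A → A
= A


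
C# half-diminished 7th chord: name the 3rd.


Reasoning:
Half-diminished 7th chord = root + minor 3rd + diminished 5th + minor 7th
Seventh chords stack in thirds, so the letter names are C-E-G-B
Root: C#
Minor 3rd above C#: E
Diminished 5th above C#: G
Minor 7th above C#: B
The 3rd = E


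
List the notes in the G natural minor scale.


Reasoning:
Natural minor scale pattern: W-H-W-W-H-W-W (2-1-2-2-1-2-2 semitones)
Starting from G:
  G + 2 semitones → A
  A + 1 semitone → Bb
  Bb + 2 semitones → C
  C + 2 semitones → D
  D + 1 semitone → Eb
  Eb + 2 semitones → F
  F + 2 semitones → G
Scale = G A Bb C D Eb F


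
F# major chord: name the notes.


Working:
Major triad = root + major 3rd (4 semitones) + perfect 5th (7 semitones)
A triad on F# stacks thirds, so the chord tones use letter names F-A-C
Root: F#
Major 3rd above F#: A#
Perfect 5th above F#: C#
Chord = F# A# C#


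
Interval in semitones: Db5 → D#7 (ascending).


Absolute semitone position = octave×12 + chromatic position
Db5: 5×12 + 1 = 61
D#7: 7×12 + 3 = 87
Difference = 87 - 61 = 26
= 26 semitones


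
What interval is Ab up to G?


Let's work it out.
Letter names: A → G spans 7 letter names → a 7th
Semitones: Ab → G = 11 half-steps
A 7th of 11 semitones is a major 7th
= major 7th


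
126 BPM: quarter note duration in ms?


Solution.
One quarter-note beat = 60000 / BPM = 60000 / 126 ms
Duration = 60000 / 126
= 476.2 ms


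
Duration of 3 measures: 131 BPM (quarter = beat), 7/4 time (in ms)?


Step by step:
Quarter-note beat duration = 60000 / 131 ms
Beats per measure (7/4) = 7
One measure = 7 × 60000 / 131 = 420000 / 131 ms
3 measures = 3 × 420000 / 131 = 1260000 / 131
= 9618.3 ms


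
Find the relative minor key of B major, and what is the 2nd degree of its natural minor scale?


The relative minor shares the major's key signature and starts on its 6th degree
6th degree = a major 6th above the tonic; a major 6th above B is G#
→ relative minor of B major is G# minor
G# natural minor scale: G# A# B C# D# E F#
= G# minor; 2nd degree = A#


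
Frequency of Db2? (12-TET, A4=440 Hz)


Working:
f = 440 × 2^(n/12) where n = semitones from A4
Db2: -32 semitones from A4
f = 440 × 2^(-32/12)
f = 69.30 Hz


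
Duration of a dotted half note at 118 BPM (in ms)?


Let's work it out.
One quarter-note beat = 60000 / BPM = 60000 / 118 ms
Dotted half note = 3 × quarter note
Duration = 3 × 60000 / 118 = 180000 / 118
= 1525.4 ms


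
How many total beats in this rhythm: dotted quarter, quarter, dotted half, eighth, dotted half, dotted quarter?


Beat values:
  dotted quarter = 1.5 beats
  quarter = 1 beat
  dotted half = 3 beats
  eighth = 0.5 beats
  dotted half = 3 beats
  dotted quarter = 1.5 beats
Sum = 1.5 + 1 + 3 + 0.5 + 3 + 1.5
= 10.5 beats


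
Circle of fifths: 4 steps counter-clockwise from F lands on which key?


Let's work it out.
Each counter-clockwise step moves down a perfect 5th (= up a perfect 4th)
From F: F → Bb → Eb → Ab → Db
= Db


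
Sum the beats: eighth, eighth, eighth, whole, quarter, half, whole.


Let's work it out.
Beat values:
  eighth = 0.5 beats
  eighth = 0.5 beats
  eighth = 0.5 beats
  whole = 4 beats
  quarter = 1 beat
  half = 2 beats
  whole = 4 beats
Sum = 0.5 + 0.5 + 0.5 + 4 + 1 + 2 + 4
= 12.5 beats


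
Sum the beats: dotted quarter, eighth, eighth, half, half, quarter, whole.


Solution.
Beat values:
  dotted quarter = 1.5 beats
  eighth = 0.5 beats
  eighth = 0.5 beats
  half = 2 beats
  half = 2 beats
  quarter = 1 beat
  whole = 4 beats
Sum = 1.5 + 0.5 + 0.5 + 2 + 2 + 1 + 4
= 11.5 beats


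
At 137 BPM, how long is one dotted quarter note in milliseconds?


Solution.
One quarter-note beat = 60000 / BPM = 60000 / 137 ms
Dotted quarter note = 3/2 × quarter note
Duration = 3/2 × 60000 / 137 = 90000 / 137
= 656.9 ms


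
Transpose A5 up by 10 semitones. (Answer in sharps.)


A5: chromatic position 9 in octave 5 → absolute = 5×12 + 9 = 69
Transpose up 10: 69 + 10 = 79
79 = 6×12 + 7 → G in octave 6
Result = G6


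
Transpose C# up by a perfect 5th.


Solution.
perfect 5th: 5 letter names, 7 semitones
Letter: C + 4 → G
Pitch: C# + 7 semitones, spelled as a G → G#
= G#


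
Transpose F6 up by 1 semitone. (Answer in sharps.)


Working:
F6: chromatic position 5 in octave 6 → absolute = 6×12 + 5 = 77
Transpose up 1: 77 + 1 = 78
78 = 6×12 + 6 → F# in octave 6
Result = F#6


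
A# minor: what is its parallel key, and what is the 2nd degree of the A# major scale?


Working:
Parallel keys share the same tonic but differ in mode
A# minor → parallel is A# major
A# major scale: A# B# C## D# E# F## G##
= A# major; 2nd degree = B#


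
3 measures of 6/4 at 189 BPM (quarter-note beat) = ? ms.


Let's work it out.
Quarter-note beat duration = 60000 / 189 ms
Beats per measure (6/4) = 6
One measure = 6 × 60000 / 189 = 360000 / 189 ms
3 measures = 3 × 360000 / 189 = 1080000 / 189
= 5714.3 ms


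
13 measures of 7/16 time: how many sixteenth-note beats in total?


Solution.
Time signature 7/16: the bottom number 16 means the sixteenth note gets one count
The top number 7 means 7 sixteenth-note beats per measure
Total = 7 × 13 measures
= 91 sixteenth-note beats


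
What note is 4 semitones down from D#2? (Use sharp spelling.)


Step by step:
D#2: chromatic position 3 in octave 2 → absolute = 2×12 + 3 = 27
Transpose down 4: 27 - 4 = 23
23 = 1×12 + 11 → B in octave 1
Result = B1


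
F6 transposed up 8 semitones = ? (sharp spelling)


F6: chromatic position 5 in octave 6 → absolute = 6×12 + 5 = 77
Transpose up 8: 77 + 8 = 85
85 = 7×12 + 1 → C# in octave 7
Result = C#7


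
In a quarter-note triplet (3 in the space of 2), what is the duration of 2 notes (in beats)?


Triplet: 3 notes occupy the space of 2 quarter notes
Space = 2 × 1 = 2 beats
Each triplet note = 2 / 3 = 2/3 beats
2 notes = 2 × 2/3 = 4/3
= 4/3 beats


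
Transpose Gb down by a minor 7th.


Let's work it out.
minor 7th: 7 letter names, 10 semitones
Letter: G - 6 → A
Pitch: Gb - 10 semitones, spelled as an A → Ab
= Ab


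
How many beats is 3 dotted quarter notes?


Reasoning:
Base quarter note = 1 beat
Dot 1 adds half the previous value: +1/2
One dotted quarter = 1 + 1/2 = 3/2
3 of them = 3 × 3/2 = 9/2
= 9/2 beats


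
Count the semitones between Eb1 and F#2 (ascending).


Let's work it out.
Absolute semitone position = octave×12 + chromatic position
Eb1: 1×12 + 3 = 15
F#2: 2×12 + 6 = 30
Difference = 30 - 15 = 15
= 15 semitones


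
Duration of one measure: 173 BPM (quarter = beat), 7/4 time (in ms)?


Let's work it out.
Quarter-note beat duration = 60000 / 173 ms
Beats per measure (7/4) = 7
One measure = 7 × 60000 / 173 = 420000 / 173 ms
= 2427.7 ms


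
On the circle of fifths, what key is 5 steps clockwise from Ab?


Solution.
Each clockwise step on the circle of fifths moves up a perfect 5th
From Ab: Ab → Eb → Bb → F → C → G
= G


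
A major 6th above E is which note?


A 6th spans 6 letter names, so from E we land on C
A major 6th = 9 semitones above E
Spell C at that pitch: C#
= C#


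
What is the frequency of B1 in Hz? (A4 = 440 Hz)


f = 440 × 2^(n/12) where n = semitones from A4
B1: -34 semitones from A4
f = 440 × 2^(-34/12)
f = 61.74 Hz


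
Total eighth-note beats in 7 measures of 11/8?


Solution.
Time signature 11/8: the bottom number 8 means the eighth note gets one count
The top number 11 means 11 eighth-note beats per measure
Total = 11 × 7 measures
= 77 eighth-note beats


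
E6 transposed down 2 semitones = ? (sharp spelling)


Solution.
E6: chromatic position 4 in octave 6 → absolute = 6×12 + 4 = 76
Transpose down 2: 76 - 2 = 74
74 = 6×12 + 2 → D in octave 6
Result = D6


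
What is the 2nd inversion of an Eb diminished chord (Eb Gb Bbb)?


Let's work it out.
Root position: Eb Gb Bbb
2nd inversion: move root and 3rd up an octave
Bass note: Bbb
Notes (bottom to top) = Bbb Eb Gb


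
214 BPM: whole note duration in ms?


Reasoning:
One quarter-note beat = 60000 / BPM = 60000 / 214 ms
Whole note = 4 × quarter note
Duration = 4 × 60000 / 214 = 240000 / 214
= 1121.5 ms


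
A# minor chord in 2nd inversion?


Solution.
Root position: A# C# E#
2nd inversion: move root and 3rd up an octave
Bass note: E#
Notes (bottom to top) = E# A# C#


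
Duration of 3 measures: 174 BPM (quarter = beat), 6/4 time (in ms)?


Quarter-note beat duration = 60000 / 174 ms
Beats per measure (6/4) = 6
One measure = 6 × 60000 / 174 = 360000 / 174 ms
3 measures = 3 × 360000 / 174 = 1080000 / 174
= 6206.9 ms


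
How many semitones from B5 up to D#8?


Absolute semitone position = octave×12 + chromatic position
B5: 5×12 + 11 = 71
D#8: 8×12 + 3 = 99
Difference = 99 - 71 = 28
= 28 semitones


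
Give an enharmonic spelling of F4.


Reasoning:
Enharmonic notes sound the same pitch but are spelled with different letter names
F and E# name the same pitch class
= E#4


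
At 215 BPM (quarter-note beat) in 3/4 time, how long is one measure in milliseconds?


Quarter-note beat duration = 60000 / 215 ms
Beats per measure (3/4) = 3
One measure = 3 × 60000 / 215 = 180000 / 215 ms
= 837.2 ms


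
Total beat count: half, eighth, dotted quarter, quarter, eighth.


Solution.
Beat values:
  half = 2 beats
  eighth = 0.5 beats
  dotted quarter = 1.5 beats
  quarter = 1 beat
  eighth = 0.5 beats
Sum = 2 + 0.5 + 1.5 + 1 + 0.5
= 5.5 beats


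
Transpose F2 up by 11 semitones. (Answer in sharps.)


F2: chromatic position 5 in octave 2 → absolute = 2×12 + 5 = 29
Transpose up 11: 29 + 11 = 40
40 = 3×12 + 4 → E in octave 3
Result = E3


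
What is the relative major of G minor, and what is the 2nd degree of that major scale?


Let's work it out.
The relative major shares the key signature and is a minor 3rd above the minor tonic
A minor 3rd above G is Bb
→ relative major of G minor is Bb major
Bb major scale: Bb C D Eb F G A
= Bb major; 2nd degree = C


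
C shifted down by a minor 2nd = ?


Let's work it out.
minor 2nd: 2 letter names, 1 semitones
Letter: C - 1 → B
Pitch: C - 1 semitones, spelled as a B → B
= B


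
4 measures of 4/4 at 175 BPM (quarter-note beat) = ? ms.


Solution.
Quarter-note beat duration = 60000 / 175 ms
Beats per measure (4/4) = 4
One measure = 4 × 60000 / 175 = 240000 / 175 ms
4 measures = 4 × 240000 / 175 = 960000 / 175
= 5485.7 ms


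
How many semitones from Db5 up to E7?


Absolute semitone position = octave×12 + chromatic position
Db5: 5×12 + 1 = 61
E7: 7×12 + 4 = 88
Difference = 88 - 61 = 27
= 27 semitones


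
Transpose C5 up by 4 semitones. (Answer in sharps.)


Let's work it out.
C5: chromatic position 0 in octave 5 → absolute = 5×12 + 0 = 60
Transpose up 4: 60 + 4 = 64
64 = 5×12 + 4 → E in octave 5
Result = E5


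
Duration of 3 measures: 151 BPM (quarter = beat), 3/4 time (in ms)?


Quarter-note beat duration = 60000 / 151 ms
Beats per measure (3/4) = 3
One measure = 3 × 60000 / 151 = 180000 / 151 ms
3 measures = 3 × 180000 / 151 = 540000 / 151
= 3576.2 ms


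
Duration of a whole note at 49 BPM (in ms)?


Solution.
One quarter-note beat = 60000 / BPM = 60000 / 49 ms
Whole note = 4 × quarter note
Duration = 4 × 60000 / 49 = 240000 / 49
= 4898.0 ms


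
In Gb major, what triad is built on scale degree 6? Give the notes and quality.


Working:
Gb major scale: Gb Ab Bb Cb Db Eb F
Diatonic triad on degree 6 stacks scale notes 6, 1, 3: Eb Gb Bb
Eb→Gb = 3 semitones; Eb→Bb = 7 semitones → minor triad
= Eb Gb Bb (minor)


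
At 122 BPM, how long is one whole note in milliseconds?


Working:
One quarter-note beat = 60000 / BPM = 60000 / 122 ms
Whole note = 4 × quarter note
Duration = 4 × 60000 / 122 = 240000 / 122
= 1967.2 ms


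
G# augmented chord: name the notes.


Let's work it out.
Augmented triad = root + major 3rd (4 semitones) + augmented 5th (8 semitones)
A triad on G# stacks thirds, so the chord tones use letter names G-B-D
Root: G#
Major 3rd above G#: B#
Augmented 5th above G#: D##
Chord = G# B# D##


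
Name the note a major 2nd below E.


Working:
A 2nd spans 2 letter names, so from E we land on D
A major 2nd = 2 semitones below E
Spell D at that pitch: D
= D


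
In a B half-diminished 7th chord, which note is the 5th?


Reasoning:
Half-diminished 7th chord = root + minor 3rd + diminished 5th + minor 7th
Seventh chords stack in thirds, so the letter names are B-D-F-A
Root: B
Minor 3rd above B: D
Diminished 5th above B: F
Minor 7th above B: A
The 5th = F


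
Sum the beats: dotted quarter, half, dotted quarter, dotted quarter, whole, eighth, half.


Beat values:
  dotted quarter = 1.5 beats
  half = 2 beats
  dotted quarter = 1.5 beats
  dotted quarter = 1.5 beats
  whole = 4 beats
  eighth = 0.5 beats
  half = 2 beats
Sum = 1.5 + 2 + 1.5 + 1.5 + 4 + 0.5 + 2
= 13 beats


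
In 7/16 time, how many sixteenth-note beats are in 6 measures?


Reasoning:
Time signature 7/16: the bottom number 16 means the sixteenth note gets one count
The top number 7 means 7 sixteenth-note beats per measure
Total = 7 × 6 measures
= 42 sixteenth-note beats


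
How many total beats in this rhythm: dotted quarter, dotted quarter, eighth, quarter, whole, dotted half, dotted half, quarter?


Let's work it out.
Beat values:
  dotted quarter = 1.5 beats
  dotted quarter = 1.5 beats
  eighth = 0.5 beats
  quarter = 1 beat
  whole = 4 beats
  dotted half = 3 beats
  dotted half = 3 beats
  quarter = 1 beat
Sum = 1.5 + 1.5 + 0.5 + 1 + 4 + 3 + 3 + 1
= 15.5 beats


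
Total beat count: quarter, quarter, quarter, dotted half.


Let's work it out.
Beat values:
  quarter = 1 beat
  quarter = 1 beat
  quarter = 1 beat
  dotted half = 3 beats
Sum = 1 + 1 + 1 + 3
= 6 beats


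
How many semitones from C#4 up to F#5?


Step by step:
Absolute semitone position = octave×12 + chromatic position
C#4: 4×12 + 1 = 49
F#5: 5×12 + 6 = 66
Difference = 66 - 49 = 17
= 17 semitones


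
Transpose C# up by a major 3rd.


Working:
major 3rd: 3 letter names, 4 semitones
Letter: C + 2 → E
Pitch: C# + 4 semitones, spelled as an E → E#
= E#


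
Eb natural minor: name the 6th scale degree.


Let's work it out.
Natural minor scale pattern: W-H-W-W-H-W-W (2-1-2-2-1-2-2 semitones)
Starting from Eb:
  Eb + 2 semitones → F
  F + 1 semitone → Gb
  Gb + 2 semitones → Ab
  Ab + 2 semitones → Bb
  Bb + 1 semitone → Cb
  Cb + 2 semitones → Db
  Db + 2 semitones → Eb
Scale: Eb F Gb Ab Bb Cb Db
Degree 6 = Cb


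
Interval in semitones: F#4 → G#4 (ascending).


Solution.
Absolute semitone position = octave×12 + chromatic position
F#4: 4×12 + 6 = 54
G#4: 4×12 + 8 = 56
Difference = 56 - 54 = 2
= 2 semitones


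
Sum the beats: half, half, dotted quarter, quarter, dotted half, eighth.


Beat values:
  half = 2 beats
  half = 2 beats
  dotted quarter = 1.5 beats
  quarter = 1 beat
  dotted half = 3 beats
  eighth = 0.5 beats
Sum = 2 + 2 + 1.5 + 1 + 3 + 0.5
= 10 beats


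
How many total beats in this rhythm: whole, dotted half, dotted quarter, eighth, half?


Working:
Beat values:
  whole = 4 beats
  dotted half = 3 beats
  dotted quarter = 1.5 beats
  eighth = 0.5 beats
  half = 2 beats
Sum = 4 + 3 + 1.5 + 0.5 + 2
= 11 beats


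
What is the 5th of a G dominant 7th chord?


Let's work it out.
Dominant 7th chord = root + major 3rd + perfect 5th + minor 7th
Seventh chords stack in thirds, so the letter names are G-B-D-F
Root: G
Major 3rd above G: B
Perfect 5th above G: D
Minor 7th above G: F
The 5th = D


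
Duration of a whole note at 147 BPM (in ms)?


Working:
One quarter-note beat = 60000 / BPM = 60000 / 147 ms
Whole note = 4 × quarter note
Duration = 4 × 60000 / 147 = 240000 / 147
= 1632.7 ms


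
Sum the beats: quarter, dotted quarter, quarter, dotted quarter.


Beat values:
  quarter = 1 beat
  dotted quarter = 1.5 beats
  quarter = 1 beat
  dotted quarter = 1.5 beats
Sum = 1 + 1.5 + 1 + 1.5
= 5 beats


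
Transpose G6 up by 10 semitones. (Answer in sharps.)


Reasoning:
G6: chromatic position 7 in octave 6 → absolute = 6×12 + 7 = 79
Transpose up 10: 79 + 10 = 89
89 = 7×12 + 5 → F in octave 7
Result = F7


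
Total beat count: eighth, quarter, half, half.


Reasoning:
Beat values:
  eighth = 0.5 beats
  quarter = 1 beat
  half = 2 beats
  half = 2 beats
Sum = 0.5 + 1 + 2 + 2
= 5.5 beats


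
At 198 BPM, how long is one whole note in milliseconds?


One quarter-note beat = 60000 / BPM = 60000 / 198 ms
Whole note = 4 × quarter note
Duration = 4 × 60000 / 198 = 240000 / 198
= 1212.1 ms


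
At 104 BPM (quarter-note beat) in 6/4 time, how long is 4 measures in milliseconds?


Quarter-note beat duration = 60000 / 104 ms
Beats per measure (6/4) = 6
One measure = 6 × 60000 / 104 = 360000 / 104 ms
4 measures = 4 × 360000 / 104 = 1440000 / 104
= 13846.2 ms


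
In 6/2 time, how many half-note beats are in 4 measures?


Step by step:
Time signature 6/2: the bottom number 2 means the half note gets one count
The top number 6 means 6 half-note beats per measure
Total = 6 × 4 measures
= 24 half-note beats


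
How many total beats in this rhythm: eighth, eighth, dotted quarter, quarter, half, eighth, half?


Step by step:
Beat values:
  eighth = 0.5 beats
  eighth = 0.5 beats
  dotted quarter = 1.5 beats
  quarter = 1 beat
  half = 2 beats
  eighth = 0.5 beats
  half = 2 beats
Sum = 0.5 + 0.5 + 1.5 + 1 + 2 + 0.5 + 2
= 8 beats


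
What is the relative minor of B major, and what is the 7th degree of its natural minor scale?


Step by step:
The relative minor shares the major's key signature and starts on its 6th degree
6th degree = a major 6th above the tonic; a major 6th above B is G#
→ relative minor of B major is G# minor
G# natural minor scale: G# A# B C# D# E F#
= G# minor; 7th degree = F#


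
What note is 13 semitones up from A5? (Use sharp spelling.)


A5: chromatic position 9 in octave 5 → absolute = 5×12 + 9 = 69
Transpose up 13: 69 + 13 = 82
82 = 6×12 + 10 → A# in octave 6
Result = A#6


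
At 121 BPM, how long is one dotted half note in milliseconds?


Solution.
One quarter-note beat = 60000 / BPM = 60000 / 121 ms
Dotted half note = 3 × quarter note
Duration = 3 × 60000 / 121 = 180000 / 121
= 1487.6 ms


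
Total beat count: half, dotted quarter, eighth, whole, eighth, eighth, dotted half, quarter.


Working:
Beat values:
  half = 2 beats
  dotted quarter = 1.5 beats
  eighth = 0.5 beats
  whole = 4 beats
  eighth = 0.5 beats
  eighth = 0.5 beats
  dotted half = 3 beats
  quarter = 1 beat
Sum = 2 + 1.5 + 0.5 + 4 + 0.5 + 0.5 + 3 + 1
= 13 beats


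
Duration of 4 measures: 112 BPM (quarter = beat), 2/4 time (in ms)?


Let's work it out.
Quarter-note beat duration = 60000 / 112 ms
Beats per measure (2/4) = 2
One measure = 2 × 60000 / 112 = 120000 / 112 ms
4 measures = 4 × 120000 / 112 = 480000 / 112
= 4285.7 ms


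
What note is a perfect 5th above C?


Reasoning:
A 5th spans 5 letter names, so from C we land on G
A perfect 5th = 7 semitones above C
Spell G at that pitch: G
= G


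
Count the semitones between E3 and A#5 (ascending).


Working:
Absolute semitone position = octave×12 + chromatic position
E3: 3×12 + 4 = 40
A#5: 5×12 + 10 = 70
Difference = 70 - 40 = 30
= 30 semitones


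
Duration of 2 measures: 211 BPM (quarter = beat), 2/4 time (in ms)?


Quarter-note beat duration = 60000 / 211 ms
Beats per measure (2/4) = 2
One measure = 2 × 60000 / 211 = 120000 / 211 ms
2 measures = 2 × 120000 / 211 = 240000 / 211
= 1137.4 ms


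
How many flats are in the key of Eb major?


Working:
Flat major keys: C(0), F(1), Bb(2), Eb(3), Ab(4), Db(5), Gb(6), Cb(7)
Eb major has 3 flats
Order of flats: Bb Eb Ab Db Gb Cb Fb → first 3: Bb, Eb, Ab
= 3 flats


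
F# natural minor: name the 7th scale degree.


Natural minor scale pattern: W-H-W-W-H-W-W (2-1-2-2-1-2-2 semitones)
Starting from F#:
  F# + 2 semitones → G#
  G# + 1 semitone → A
  A + 2 semitones → B
  B + 2 semitones → C#
  C# + 1 semitone → D
  D + 2 semitones → E
  E + 2 semitones → F#
Scale: F# G# A B C# D E
Degree 7 = E


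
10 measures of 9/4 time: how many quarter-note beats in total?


Time signature 9/4: the bottom number 4 means the quarter note gets one count
The top number 9 means 9 quarter-note beats per measure
Total = 9 × 10 measures
= 90 quarter-note beats


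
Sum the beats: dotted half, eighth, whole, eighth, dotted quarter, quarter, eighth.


Let's work it out.
Beat values:
  dotted half = 3 beats
  eighth = 0.5 beats
  whole = 4 beats
  eighth = 0.5 beats
  dotted quarter = 1.5 beats
  quarter = 1 beat
  eighth = 0.5 beats
Sum = 3 + 0.5 + 4 + 0.5 + 1.5 + 1 + 0.5
= 11 beats


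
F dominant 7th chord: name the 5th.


Working:
Dominant 7th chord = root + major 3rd + perfect 5th + minor 7th
Seventh chords stack in thirds, so the letter names are F-A-C-E
Root: F
Major 3rd above F: A
Perfect 5th above F: C
Minor 7th above F: Eb
The 5th = C


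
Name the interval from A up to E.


Working:
Letter names: A → E spans 5 letter names → a 5th
Semitones: A → E = 7 half-steps
A 5th of 7 semitones is a perfect 5th
= perfect 5th


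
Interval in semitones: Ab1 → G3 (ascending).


Absolute semitone position = octave×12 + chromatic position
Ab1: 1×12 + 8 = 20
G3: 3×12 + 7 = 43
Difference = 43 - 20 = 23
= 23 semitones


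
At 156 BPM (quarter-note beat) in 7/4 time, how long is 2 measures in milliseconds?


Let's work it out.
Quarter-note beat duration = 60000 / 156 ms
Beats per measure (7/4) = 7
One measure = 7 × 60000 / 156 = 420000 / 156 ms
2 measures = 2 × 420000 / 156 = 840000 / 156
= 5384.6 ms


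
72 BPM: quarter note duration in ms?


One quarter-note beat = 60000 / BPM = 60000 / 72 ms
Duration = 60000 / 72
= 833.3 ms


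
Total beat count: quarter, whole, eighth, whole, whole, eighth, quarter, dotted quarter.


Working:
Beat values:
  quarter = 1 beat
  whole = 4 beats
  eighth = 0.5 beats
  whole = 4 beats
  whole = 4 beats
  eighth = 0.5 beats
  quarter = 1 beat
  dotted quarter = 1.5 beats
Sum = 1 + 4 + 0.5 + 4 + 4 + 0.5 + 1 + 1.5
= 16.5 beats
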